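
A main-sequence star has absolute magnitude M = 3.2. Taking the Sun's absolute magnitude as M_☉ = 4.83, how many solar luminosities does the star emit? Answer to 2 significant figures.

L/L_☉ ≈ 4.5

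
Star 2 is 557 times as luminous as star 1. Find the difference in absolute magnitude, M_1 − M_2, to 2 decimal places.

Pogson: ΔM = −2.5 log₁₀(ratio) = −2.5 log₁₀(557) = −2.5 × 2.7459 = -6.865
Star 2 is brighter so has the smaller magnitude: M_1 − M_2 is positive.

M_1 − M_2 ≈ 6.86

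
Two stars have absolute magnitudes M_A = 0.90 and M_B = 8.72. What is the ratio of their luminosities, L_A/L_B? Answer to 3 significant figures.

ΔM = M_A − M_B = -7.82
L_A/L_B = 10^(−0.4 ΔM) = 10^3.128 = 1343

L_A/L_B ≈ 1340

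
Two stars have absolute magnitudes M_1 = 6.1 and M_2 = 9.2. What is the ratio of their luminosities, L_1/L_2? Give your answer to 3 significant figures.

ΔM = M_1 − M_2 = -3.1
L_1/L_2 = 10^(−0.4 ΔM) = 10^1.240 = 17.38

L_1/L_2 ≈ 17.4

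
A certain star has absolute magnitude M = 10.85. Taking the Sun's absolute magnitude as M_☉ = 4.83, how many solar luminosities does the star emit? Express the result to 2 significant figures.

M − M_☉ = 10.85 − 4.83 = 6.020
L/L_☉ = 10^(−0.4 (M − M_☉)) = 10^-2.408 = 3.908×10^-3

L/L_☉ ≈ 3.9×10^-3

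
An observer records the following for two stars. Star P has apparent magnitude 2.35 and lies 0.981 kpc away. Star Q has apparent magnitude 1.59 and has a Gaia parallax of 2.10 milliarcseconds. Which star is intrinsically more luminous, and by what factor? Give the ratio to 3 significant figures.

Star P: d = 0.981 kpc = 981.0 pc
Star P: M = m − 5 log₁₀ d + 5 = 2.35 − 5·2.9917 + 5 = -7.608
Star Q: p = 2.10 mas = 2.10×10^-3″ → d = 1/p = 476.2 pc
Star Q: M = m − 5 log₁₀ d + 5 = 1.59 − 5·2.6778 + 5 = -6.799
ΔM = M_P − M_Q = -7.608 − (-6.799) = -0.809; smaller M is more luminous → Star P.
L ratio = 10^(0.4 |ΔM|) = 10^0.324 = 2.108

Star P is more luminous, by a factor of 2.11.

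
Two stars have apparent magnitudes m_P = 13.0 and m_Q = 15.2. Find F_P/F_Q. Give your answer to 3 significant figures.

F_P/F_Q ≈ 7.59

Magnitude difference = -2.2
Flux ratio = 10^(−0.4 Δm) = 10^(−0.4 × -2.2) = 10^0.880 = 7.586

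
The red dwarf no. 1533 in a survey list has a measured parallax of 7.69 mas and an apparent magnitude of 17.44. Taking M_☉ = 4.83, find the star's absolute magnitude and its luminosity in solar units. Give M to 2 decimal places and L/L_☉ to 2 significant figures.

M ≈ 11.87; L/L_☉ ≈ 1.5×10^-3

d = 1/p = 1000/7.69 mas = 130.0 pc
M = m − 5 log₁₀ d + 5 = 17.44 − 5·2.1141 + 5 = 11.870
M − M_☉ = 11.870 − 4.83 = 7.040
L/L_☉ = 10^(−0.4 × 7.040) = 1.528×10^-3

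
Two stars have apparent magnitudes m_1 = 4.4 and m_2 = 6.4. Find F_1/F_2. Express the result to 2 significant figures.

F_1/F_2 ≈ 6.3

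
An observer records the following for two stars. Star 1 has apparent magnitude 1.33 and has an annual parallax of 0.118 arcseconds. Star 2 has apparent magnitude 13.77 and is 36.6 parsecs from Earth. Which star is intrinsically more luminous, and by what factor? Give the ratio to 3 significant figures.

Star 1 is more luminous, by a factor of 5070.

Star 1: d = 1/p = 1/0.118″ = 8.475 pc
Star 1: M = m − 5 log₁₀ d + 5 = 1.33 − 5·0.9281 + 5 = 1.689
Star 2: M = m − 5 log₁₀ d + 5 = 13.77 − 5·1.5635 + 5 = 10.953
ΔM = M_1 − M_2 = 1.689 − (10.953) = -9.263; smaller M is more luminous → Star 1.
L ratio = 10^(0.4 |ΔM|) = 10^3.705 = 5073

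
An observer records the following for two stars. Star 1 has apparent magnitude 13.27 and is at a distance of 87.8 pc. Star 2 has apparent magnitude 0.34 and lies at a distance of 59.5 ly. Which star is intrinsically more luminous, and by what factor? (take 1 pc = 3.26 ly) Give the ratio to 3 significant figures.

Star 1: M = m − 5 log₁₀ d + 5 = 13.27 − 5·1.9435 + 5 = 8.553
Star 2: d = 59.5 ly / 3.26 = 18.25 pc
Star 2: M = m − 5 log₁₀ d + 5 = 0.34 − 5·1.2613 + 5 = -0.966
ΔM = M_1 − M_2 = 8.553 − (-0.966) = 9.519; smaller M is more luminous → Star 2.
L ratio = 10^(0.4 |ΔM|) = 10^3.808 = 6421

Star 2 is more luminous, by a factor of 6420.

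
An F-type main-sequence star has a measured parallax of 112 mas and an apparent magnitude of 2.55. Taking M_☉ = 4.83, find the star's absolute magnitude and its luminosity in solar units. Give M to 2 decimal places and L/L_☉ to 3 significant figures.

d = 1/p = 1000/112 mas = 8.929 pc
M = m − 5 log₁₀ d + 5 = 2.55 − 5·0.9508 + 5 = 2.796
M − M_☉ = 2.796 − 4.83 = -2.034
L/L_☉ = 10^(−0.4 × -2.034) = 6.510

M ≈ 2.80; L/L_☉ ≈ 6.51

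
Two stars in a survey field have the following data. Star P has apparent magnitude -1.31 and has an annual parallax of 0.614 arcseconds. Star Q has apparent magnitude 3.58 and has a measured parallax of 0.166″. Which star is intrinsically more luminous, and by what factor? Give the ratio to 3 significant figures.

Star P: d = 1/p = 1/0.614″ = 1.629 pc
Star P: M = m − 5 log₁₀ d + 5 = -1.31 − 5·0.2118 + 5 = 2.631
Star Q: d = 1/p = 1/0.166″ = 6.024 pc
Star Q: M = m − 5 log₁₀ d + 5 = 3.58 − 5·0.7799 + 5 = 4.681
ΔM = M_P − M_Q = 2.631 − (4.681) = -2.050; smaller M is more luminous → Star P.
L ratio = 10^(0.4 |ΔM|) = 10^0.820 = 6.605

Star P is more luminous, by a factor of 6.61.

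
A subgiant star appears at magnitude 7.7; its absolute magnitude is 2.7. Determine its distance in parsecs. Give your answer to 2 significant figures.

d ≈ 100 pc

μ = m − M = 5.000
m − M = 5 log₁₀ d − 5
log₁₀ d = (m − M)/5 + 1 = 2.0000
d = 10^2.0000 = 100.0 pc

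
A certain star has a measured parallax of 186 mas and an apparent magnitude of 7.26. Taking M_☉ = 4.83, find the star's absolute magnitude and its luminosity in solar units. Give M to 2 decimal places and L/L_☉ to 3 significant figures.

M ≈ 8.61; L/L_☉ ≈ 0.0308

d = 1/p = 1000/186 mas = 5.376 pc
M = m − 5 log₁₀ d + 5 = 7.26 − 5·0.7305 + 5 = 8.608
M − M_☉ = 8.608 − 4.83 = 3.778
L/L_☉ = 10^(−0.4 × 3.778) = 0.03083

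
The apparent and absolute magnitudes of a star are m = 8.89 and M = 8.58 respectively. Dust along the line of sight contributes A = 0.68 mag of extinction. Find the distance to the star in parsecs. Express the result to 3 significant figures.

d ≈ 8.43 pc

m − M = 5 log₁₀(d/10 pc) + A  ⇒  8.89 − (8.58) − 0.68 = 5 log₁₀(d/10)
-0.370 = 5 log₁₀(d/10)
log₁₀ d = (m − M − A)/5 + 1 = 0.9260
d = 10^0.9260 = 8.433 pc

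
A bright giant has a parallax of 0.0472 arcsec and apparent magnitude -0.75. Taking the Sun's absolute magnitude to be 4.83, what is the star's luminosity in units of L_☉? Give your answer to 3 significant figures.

L/L_☉ ≈ 766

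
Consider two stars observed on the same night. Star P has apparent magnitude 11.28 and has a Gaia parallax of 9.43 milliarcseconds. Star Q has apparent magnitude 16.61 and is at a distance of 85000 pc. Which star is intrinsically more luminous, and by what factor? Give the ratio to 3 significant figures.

Star Q is more luminous, by a factor of 4740.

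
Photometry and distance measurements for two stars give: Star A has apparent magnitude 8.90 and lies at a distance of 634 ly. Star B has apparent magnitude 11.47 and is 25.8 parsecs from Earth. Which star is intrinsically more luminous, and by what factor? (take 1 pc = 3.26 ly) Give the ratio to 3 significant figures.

Star A: d = 634 ly / 3.26 = 194.5 pc
Star A: M = m − 5 log₁₀ d + 5 = 8.90 − 5·2.2889 + 5 = 2.456
Star B: M = m − 5 log₁₀ d + 5 = 11.47 − 5·1.4116 + 5 = 9.412
ΔM = M_A − M_B = 2.456 − (9.412) = -6.956; smaller M is more luminous → Star A.
L ratio = 10^(0.4 |ΔM|) = 10^2.783 = 606.0

Star A is more luminous, by a factor of 606.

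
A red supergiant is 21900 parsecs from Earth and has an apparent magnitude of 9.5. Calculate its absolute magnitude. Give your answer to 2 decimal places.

M ≈ -7.20

5 log₁₀(d/10 pc) = 5 log₁₀(21900) − 5 = 16.702
M = m − 5 log₁₀(d/10) = 9.5 − 16.702 = -7.202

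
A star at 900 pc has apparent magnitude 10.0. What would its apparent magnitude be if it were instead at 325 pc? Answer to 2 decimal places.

m ≈ 7.79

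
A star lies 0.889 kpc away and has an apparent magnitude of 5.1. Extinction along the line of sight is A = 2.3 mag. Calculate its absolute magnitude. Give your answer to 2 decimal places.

M ≈ -6.94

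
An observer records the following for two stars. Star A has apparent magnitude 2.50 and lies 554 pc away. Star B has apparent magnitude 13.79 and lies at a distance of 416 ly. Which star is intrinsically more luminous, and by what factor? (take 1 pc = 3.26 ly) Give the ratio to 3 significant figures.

Star A is more luminous, by a factor of 618000.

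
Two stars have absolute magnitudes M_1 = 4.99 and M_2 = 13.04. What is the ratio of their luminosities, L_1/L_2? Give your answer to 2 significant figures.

ΔM = M_1 − M_2 = -8.05
L_1/L_2 = 10^(−0.4 ΔM) = 10^3.220 = 1660

L_1/L_2 ≈ 1700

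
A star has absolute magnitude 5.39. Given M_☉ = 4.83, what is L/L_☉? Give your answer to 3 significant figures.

M − M_☉ = 5.39 − 4.83 = 0.560
L/L_☉ = 10^(−0.4 (M − M_☉)) = 10^-0.224 = 0.5970

L/L_☉ ≈ 0.597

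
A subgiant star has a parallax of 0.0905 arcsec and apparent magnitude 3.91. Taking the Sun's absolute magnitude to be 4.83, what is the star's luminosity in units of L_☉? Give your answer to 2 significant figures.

d = 1/p = 1/0.0905″ = 11.05 pc
M = m − 5 log₁₀ d + 5 = 3.91 − 5·1.0434 + 5 = 3.693
M − M_☉ = 3.693 − 4.83 = -1.137
L/L_☉ = 10^(−0.4 × -1.137) = 2.849

L/L_☉ ≈ 2.8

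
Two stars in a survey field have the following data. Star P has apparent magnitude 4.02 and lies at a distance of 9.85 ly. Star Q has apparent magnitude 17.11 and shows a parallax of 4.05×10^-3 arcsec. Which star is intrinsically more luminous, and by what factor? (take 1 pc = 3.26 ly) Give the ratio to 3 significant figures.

Star P: d = 9.85 ly / 3.26 = 3.021 pc
Star P: M = m − 5 log₁₀ d + 5 = 4.02 − 5·0.4802 + 5 = 6.619
Star Q: d = 1/p = 1/4.05×10^-3″ = 246.9 pc
Star Q: M = m − 5 log₁₀ d + 5 = 17.11 − 5·2.3925 + 5 = 10.147
ΔM = M_P − M_Q = 6.619 − (10.147) = -3.528; smaller M is more luminous → Star P.
L ratio = 10^(0.4 |ΔM|) = 10^1.411 = 25.78

Star P is more luminous, by a factor of 25.8.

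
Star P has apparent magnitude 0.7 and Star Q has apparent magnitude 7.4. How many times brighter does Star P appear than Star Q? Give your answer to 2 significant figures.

480

Δm = 0.7 − (7.4) = -6.7
Flux ratio = 10^(−0.4 Δm) = 10^(−0.4 × -6.7) = 10^2.680 = 478.6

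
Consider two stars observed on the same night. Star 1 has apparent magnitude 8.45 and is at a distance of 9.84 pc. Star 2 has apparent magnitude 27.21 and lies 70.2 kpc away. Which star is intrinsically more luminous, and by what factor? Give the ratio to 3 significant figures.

Star 1: M = m − 5 log₁₀ d + 5 = 8.45 − 5·0.9930 + 5 = 8.485
Star 2: d = 70.2 kpc = 70200 pc
Star 2: M = m − 5 log₁₀ d + 5 = 27.21 − 5·4.8463 + 5 = 7.978
ΔM = M_1 − M_2 = 8.485 − (7.978) = 0.507; smaller M is more luminous → Star 2.
L ratio = 10^(0.4 |ΔM|) = 10^0.203 = 1.595

Star 2 is more luminous, by a factor of 1.59.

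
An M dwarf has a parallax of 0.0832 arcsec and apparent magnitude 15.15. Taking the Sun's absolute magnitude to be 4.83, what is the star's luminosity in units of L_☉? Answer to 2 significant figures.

L/L_☉ ≈ 1.1×10^-4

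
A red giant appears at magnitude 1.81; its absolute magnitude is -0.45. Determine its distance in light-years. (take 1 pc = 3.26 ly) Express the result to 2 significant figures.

Distance modulus: m − M = 1.81 − (-0.45) = 2.260
m − M = 5 log₁₀ d − 5
log₁₀ d = (m − M)/5 + 1 = 1.4520
d = 10^1.4520 = 28.31 pc
= 92.30 ly

d ≈ 92 ly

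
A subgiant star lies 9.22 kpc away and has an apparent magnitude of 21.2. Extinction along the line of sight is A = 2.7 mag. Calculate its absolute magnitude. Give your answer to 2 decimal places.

M ≈ 3.68

d = 9.22 kpc = 9220 pc
5 log₁₀(d/10 pc) = 5 log₁₀(9220) − 5 = 14.824
M = m − 5 log₁₀(d/10) − A = 21.2 − 14.824 − 2.7 = 3.676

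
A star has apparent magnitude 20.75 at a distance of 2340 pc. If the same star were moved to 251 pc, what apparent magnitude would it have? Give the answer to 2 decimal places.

Flux ∝ 1/d², so Δm = 5 log₁₀(d₂/d₁) = 5 log₁₀(251/2340) = -4.848
m₂ = m₁ + Δm = 20.75 + (-4.848) = 15.902

m ≈ 15.90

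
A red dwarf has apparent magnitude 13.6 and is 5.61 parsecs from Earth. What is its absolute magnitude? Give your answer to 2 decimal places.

5 log₁₀(d/10 pc) = 5 log₁₀(5.610) − 5 = -1.255
M = m − 5 log₁₀(d/10) = 13.6 + 1.255 = 14.855

M ≈ 14.86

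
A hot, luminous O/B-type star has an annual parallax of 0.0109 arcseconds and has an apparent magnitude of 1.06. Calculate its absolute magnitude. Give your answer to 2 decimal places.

M ≈ -3.75

d = 1/p = 1/0.0109″ = 91.74 pc
5 log₁₀(d/10 pc) = 5 log₁₀(91.74) − 5 = 4.813
M = m − 5 log₁₀(d/10) = 1.06 − 4.813 = -3.753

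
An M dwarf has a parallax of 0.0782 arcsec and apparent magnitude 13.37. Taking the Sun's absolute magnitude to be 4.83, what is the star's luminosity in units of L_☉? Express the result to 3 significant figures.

d = 1/p = 1/0.0782″ = 12.79 pc
M = m − 5 log₁₀ d + 5 = 13.37 − 5·1.1068 + 5 = 12.836
M − M_☉ = 12.836 − 4.83 = 8.006
L/L_☉ = 10^(−0.4 × 8.006) = 6.275×10^-4

L/L_☉ ≈ 6.27×10^-4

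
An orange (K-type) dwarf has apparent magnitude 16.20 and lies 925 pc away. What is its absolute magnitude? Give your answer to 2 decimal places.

5 log₁₀(d/10 pc) = 5 log₁₀(925.0) − 5 = 9.831
M = m − 5 log₁₀(d/10) = 16.20 − 9.831 = 6.369

M ≈ 6.37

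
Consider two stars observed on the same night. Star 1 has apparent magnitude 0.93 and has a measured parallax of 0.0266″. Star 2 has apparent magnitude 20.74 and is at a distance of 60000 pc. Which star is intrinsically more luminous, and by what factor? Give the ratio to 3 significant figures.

Star 1 is more luminous, by a factor of 33.0.

Star 1: d = 1/p = 1/0.0266″ = 37.59 pc
Star 1: M = m − 5 log₁₀ d + 5 = 0.93 − 5·1.5751 + 5 = -1.946
Star 2: M = m − 5 log₁₀ d + 5 = 20.74 − 5·4.7782 + 5 = 1.849
ΔM = M_1 − M_2 = -1.946 − (1.849) = -3.795; smaller M is more luminous → Star 1.
L ratio = 10^(0.4 |ΔM|) = 10^1.518 = 32.96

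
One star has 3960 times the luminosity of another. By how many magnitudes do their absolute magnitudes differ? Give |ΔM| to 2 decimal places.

|ΔM| ≈ 8.99

Pogson: ΔM = −2.5 log₁₀(ratio) = −2.5 log₁₀(3960) = −2.5 × 3.5977 = -8.994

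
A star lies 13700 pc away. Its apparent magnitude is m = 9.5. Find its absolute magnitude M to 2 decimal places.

M ≈ -6.18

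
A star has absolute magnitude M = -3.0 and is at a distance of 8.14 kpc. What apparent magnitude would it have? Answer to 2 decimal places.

m ≈ 11.55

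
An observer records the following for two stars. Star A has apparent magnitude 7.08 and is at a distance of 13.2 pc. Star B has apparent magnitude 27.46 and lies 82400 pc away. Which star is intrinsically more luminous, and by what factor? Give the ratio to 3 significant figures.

Star A: M = m − 5 log₁₀ d + 5 = 7.08 − 5·1.1206 + 5 = 6.477
Star B: M = m − 5 log₁₀ d + 5 = 27.46 − 5·4.9159 + 5 = 7.880
ΔM = M_A − M_B = 6.477 − (7.880) = -1.403; smaller M is more luminous → Star A.
L ratio = 10^(0.4 |ΔM|) = 10^0.561 = 3.642

Star A is more luminous, by a factor of 3.64.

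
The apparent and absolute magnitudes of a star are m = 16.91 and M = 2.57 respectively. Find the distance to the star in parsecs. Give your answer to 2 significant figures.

μ = m − M = 14.340
m − M = 5 log₁₀ d − 5
log₁₀ d = (m − M)/5 + 1 = 3.8680
d = 10^3.8680 = 7379 pc

d ≈ 7400 pc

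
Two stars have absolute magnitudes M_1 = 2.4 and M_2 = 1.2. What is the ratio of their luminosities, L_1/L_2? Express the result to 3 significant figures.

L_1/L_2 ≈ 0.331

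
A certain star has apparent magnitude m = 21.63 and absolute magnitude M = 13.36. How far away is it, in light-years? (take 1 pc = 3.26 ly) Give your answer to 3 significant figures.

d ≈ 1470 ly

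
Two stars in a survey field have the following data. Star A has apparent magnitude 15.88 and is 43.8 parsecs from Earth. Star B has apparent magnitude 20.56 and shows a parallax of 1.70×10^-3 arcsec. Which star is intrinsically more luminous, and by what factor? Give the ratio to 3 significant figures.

Star A: M = m − 5 log₁₀ d + 5 = 15.88 − 5·1.6415 + 5 = 12.673
Star B: d = 1/p = 1/1.70×10^-3″ = 588.2 pc
Star B: M = m − 5 log₁₀ d + 5 = 20.56 − 5·2.7696 + 5 = 11.712
ΔM = M_A − M_B = 12.673 − (11.712) = 0.960; smaller M is more luminous → Star B.
L ratio = 10^(0.4 |ΔM|) = 10^0.384 = 2.422

Star B is more luminous, by a factor of 2.42.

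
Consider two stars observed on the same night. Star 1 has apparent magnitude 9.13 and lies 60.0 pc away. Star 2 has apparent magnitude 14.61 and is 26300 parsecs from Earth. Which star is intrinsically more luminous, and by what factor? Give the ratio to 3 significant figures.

Star 2 is more luminous, by a factor of 1230.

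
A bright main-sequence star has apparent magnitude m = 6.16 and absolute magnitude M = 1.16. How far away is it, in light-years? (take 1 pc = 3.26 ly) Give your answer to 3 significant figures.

Distance modulus: m − M = 6.16 − (1.16) = 5.000
m − M = 5 log₁₀ d − 5
log₁₀ d = (m − M)/5 + 1 = 2.0000
d = 10^2.0000 = 100.0 pc
= 326.0 ly

d ≈ 326 ly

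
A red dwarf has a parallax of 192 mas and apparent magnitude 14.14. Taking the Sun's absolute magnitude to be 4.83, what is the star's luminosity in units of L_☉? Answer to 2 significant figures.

L/L_☉ ≈ 5.1×10^-5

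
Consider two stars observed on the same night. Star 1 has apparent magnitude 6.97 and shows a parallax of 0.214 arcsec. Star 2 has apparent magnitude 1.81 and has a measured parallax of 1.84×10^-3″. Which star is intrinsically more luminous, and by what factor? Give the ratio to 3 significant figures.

Star 2 is more luminous, by a factor of 1.57×10^6.

Star 1: d = 1/p = 1/0.214″ = 4.673 pc
Star 1: M = m − 5 log₁₀ d + 5 = 6.97 − 5·0.6696 + 5 = 8.622
Star 2: d = 1/p = 1/1.84×10^-3″ = 543.5 pc
Star 2: M = m − 5 log₁₀ d + 5 = 1.81 − 5·2.7352 + 5 = -6.866
ΔM = M_1 − M_2 = 8.622 − (-6.866) = 15.488; smaller M is more luminous → Star 2.
L ratio = 10^(0.4 |ΔM|) = 10^6.195 = 1.567×10^6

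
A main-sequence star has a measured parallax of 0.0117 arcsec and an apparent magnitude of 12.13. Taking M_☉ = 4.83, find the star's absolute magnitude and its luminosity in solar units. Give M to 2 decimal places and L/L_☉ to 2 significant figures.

d = 1/p = 1/0.0117″ = 85.47 pc
M = m − 5 log₁₀ d + 5 = 12.13 − 5·1.9318 + 5 = 7.471
M − M_☉ = 7.471 − 4.83 = 2.641
L/L_☉ = 10^(−0.4 × 2.641) = 0.08783

M ≈ 7.47; L/L_☉ ≈ 0.088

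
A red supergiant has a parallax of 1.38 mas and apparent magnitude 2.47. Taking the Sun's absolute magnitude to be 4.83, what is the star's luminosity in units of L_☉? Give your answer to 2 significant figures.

L/L_☉ ≈ 46000

d = 1/p = 1000/1.38 mas = 724.6 pc
M = m − 5 log₁₀ d + 5 = 2.47 − 5·2.8601 + 5 = -6.831
M − M_☉ = -6.831 − 4.83 = -11.661
L/L_☉ = 10^(−0.4 × -11.661) = 46160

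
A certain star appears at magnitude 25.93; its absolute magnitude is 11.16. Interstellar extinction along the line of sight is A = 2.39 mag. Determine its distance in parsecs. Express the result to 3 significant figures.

d ≈ 2990 pc

m − M = 5 log₁₀(d/10 pc) + A  ⇒  25.93 − (11.16) − 2.39 = 5 log₁₀(d/10)
12.380 = 5 log₁₀(d/10)
log₁₀ d = (m − M − A)/5 + 1 = 3.4760
d = 10^3.4760 = 2992 pc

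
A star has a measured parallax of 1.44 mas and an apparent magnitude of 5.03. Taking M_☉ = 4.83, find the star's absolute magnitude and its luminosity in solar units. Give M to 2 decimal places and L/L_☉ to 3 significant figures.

d = 1/p = 1000/1.44 mas = 694.4 pc
M = m − 5 log₁₀ d + 5 = 5.03 − 5·2.8416 + 5 = -4.178
M − M_☉ = -4.178 − 4.83 = -9.008
L/L_☉ = 10^(−0.4 × -9.008) = 4011

M ≈ -4.18; L/L_☉ ≈ 4010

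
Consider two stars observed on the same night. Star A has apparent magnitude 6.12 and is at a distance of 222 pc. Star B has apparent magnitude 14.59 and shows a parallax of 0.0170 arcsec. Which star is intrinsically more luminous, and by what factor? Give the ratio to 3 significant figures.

Star A: M = m − 5 log₁₀ d + 5 = 6.12 − 5·2.3464 + 5 = -0.612
Star B: d = 1/p = 1/0.0170″ = 58.82 pc
Star B: M = m − 5 log₁₀ d + 5 = 14.59 − 5·1.7696 + 5 = 10.742
ΔM = M_A − M_B = -0.612 − (10.742) = -11.354; smaller M is more luminous → Star A.
L ratio = 10^(0.4 |ΔM|) = 10^4.542 = 34800

Star A is more luminous, by a factor of 34800.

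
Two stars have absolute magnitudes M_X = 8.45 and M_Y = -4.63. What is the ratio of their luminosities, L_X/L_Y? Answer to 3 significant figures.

L_X/L_Y ≈ 5.86×10^-6

ΔM = M_X − M_Y = 13.08
L_X/L_Y = 10^(−0.4 ΔM) = 10^-5.232 = 5.861×10^-6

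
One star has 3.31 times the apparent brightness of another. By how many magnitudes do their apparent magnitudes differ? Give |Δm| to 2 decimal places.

|Δm| ≈ 1.30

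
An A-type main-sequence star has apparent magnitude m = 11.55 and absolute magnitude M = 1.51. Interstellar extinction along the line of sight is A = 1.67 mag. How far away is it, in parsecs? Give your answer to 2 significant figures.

d ≈ 470 pc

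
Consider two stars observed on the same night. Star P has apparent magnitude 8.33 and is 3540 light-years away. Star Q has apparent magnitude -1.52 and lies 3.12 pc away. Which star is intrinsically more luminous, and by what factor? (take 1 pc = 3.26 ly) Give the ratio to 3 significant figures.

Star P is more luminous, by a factor of 13.9.

Star P: d = 3540 ly / 3.26 = 1086 pc
Star P: M = m − 5 log₁₀ d + 5 = 8.33 − 5·3.0358 + 5 = -1.849
Star Q: M = m − 5 log₁₀ d + 5 = -1.52 − 5·0.4942 + 5 = 1.009
ΔM = M_P − M_Q = -1.849 − (1.009) = -2.858; smaller M is more luminous → Star P.
L ratio = 10^(0.4 |ΔM|) = 10^1.143 = 13.91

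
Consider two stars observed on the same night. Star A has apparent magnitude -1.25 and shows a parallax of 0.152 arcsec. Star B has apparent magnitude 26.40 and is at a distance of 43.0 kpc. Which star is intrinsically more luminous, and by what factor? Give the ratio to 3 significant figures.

Star A is more luminous, by a factor of 2690.

Star A: d = 1/p = 1/0.152″ = 6.579 pc
Star A: M = m − 5 log₁₀ d + 5 = -1.25 − 5·0.8182 + 5 = -0.341
Star B: d = 43.0 kpc = 43000 pc
Star B: M = m − 5 log₁₀ d + 5 = 26.40 − 5·4.6335 + 5 = 8.233
ΔM = M_A − M_B = -0.341 − (8.233) = -8.573; smaller M is more luminous → Star A.
L ratio = 10^(0.4 |ΔM|) = 10^3.429 = 2688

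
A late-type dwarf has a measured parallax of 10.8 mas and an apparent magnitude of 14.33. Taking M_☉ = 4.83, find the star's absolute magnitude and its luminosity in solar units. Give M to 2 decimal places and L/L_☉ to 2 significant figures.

d = 1/p = 1000/10.8 mas = 92.59 pc
M = m − 5 log₁₀ d + 5 = 14.33 − 5·1.9666 + 5 = 9.497
M − M_☉ = 9.497 − 4.83 = 4.667
L/L_☉ = 10^(−0.4 × 4.667) = 0.01359

M ≈ 9.50; L/L_☉ ≈ 0.014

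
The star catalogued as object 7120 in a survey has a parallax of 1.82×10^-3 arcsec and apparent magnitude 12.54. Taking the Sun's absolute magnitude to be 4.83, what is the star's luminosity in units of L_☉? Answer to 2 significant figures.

d = 1/p = 1/1.82×10^-3″ = 549.5 pc
M = m − 5 log₁₀ d + 5 = 12.54 − 5·2.7399 + 5 = 3.840
M − M_☉ = 3.840 − 4.83 = -0.990
L/L_☉ = 10^(−0.4 × -0.990) = 2.488

L/L_☉ ≈ 2.5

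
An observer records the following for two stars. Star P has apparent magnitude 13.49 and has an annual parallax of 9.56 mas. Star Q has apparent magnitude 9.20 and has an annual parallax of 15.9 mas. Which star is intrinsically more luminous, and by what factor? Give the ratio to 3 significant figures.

Star Q is more luminous, by a factor of 18.8.

Star P: p = 9.56 mas = 9.56×10^-3″ → d = 1/p = 104.6 pc
Star P: M = m − 5 log₁₀ d + 5 = 13.49 − 5·2.0195 + 5 = 8.392
Star Q: p = 15.9 mas = 0.0159″ → d = 1/p = 62.89 pc
Star Q: M = m − 5 log₁₀ d + 5 = 9.20 − 5·1.7986 + 5 = 5.207
ΔM = M_P − M_Q = 8.392 − (5.207) = 3.185; smaller M is more luminous → Star Q.
L ratio = 10^(0.4 |ΔM|) = 10^1.274 = 18.80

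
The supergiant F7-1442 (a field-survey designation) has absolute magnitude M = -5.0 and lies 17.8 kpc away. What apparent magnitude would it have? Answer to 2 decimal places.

d = 17.8 kpc = 17800 pc
m = M + 5 log₁₀ d − 5 = -5.0 + 5·4.2504 − 5 = 11.252

m ≈ 11.25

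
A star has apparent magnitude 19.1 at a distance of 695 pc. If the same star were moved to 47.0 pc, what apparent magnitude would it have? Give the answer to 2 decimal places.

Flux ∝ 1/d², so Δm = 5 log₁₀(d₂/d₁) = 5 log₁₀(47.0/695) = -5.849
m₂ = m₁ + Δm = 19.1 + (-5.849) = 13.251

m ≈ 13.25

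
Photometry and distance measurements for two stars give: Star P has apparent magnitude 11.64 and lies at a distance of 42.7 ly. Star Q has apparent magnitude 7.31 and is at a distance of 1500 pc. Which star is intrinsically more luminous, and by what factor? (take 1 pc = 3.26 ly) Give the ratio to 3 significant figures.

Star Q is more luminous, by a factor of 708000.

Star P: d = 42.7 ly / 3.26 = 13.10 pc
Star P: M = m − 5 log₁₀ d + 5 = 11.64 − 5·1.1172 + 5 = 11.054
Star Q: M = m − 5 log₁₀ d + 5 = 7.31 − 5·3.1761 + 5 = -3.570
ΔM = M_P − M_Q = 11.054 − (-3.570) = 14.624; smaller M is more luminous → Star Q.
L ratio = 10^(0.4 |ΔM|) = 10^5.850 = 707600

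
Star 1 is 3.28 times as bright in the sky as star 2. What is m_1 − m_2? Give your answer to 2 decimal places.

Pogson: Δm = −2.5 log₁₀(ratio) = −2.5 log₁₀(3.28) = −2.5 × 0.5159 = -1.290
Star 1 is brighter, so it has the smaller magnitude: the difference is negative.

m_1 − m_2 ≈ -1.29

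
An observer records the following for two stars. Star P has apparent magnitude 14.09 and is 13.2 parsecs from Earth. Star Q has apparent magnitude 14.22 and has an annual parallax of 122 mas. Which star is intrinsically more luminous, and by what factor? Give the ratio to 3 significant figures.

Star P: M = m − 5 log₁₀ d + 5 = 14.09 − 5·1.1206 + 5 = 13.487
Star Q: p = 122 mas = 0.122″ → d = 1/p = 8.197 pc
Star Q: M = m − 5 log₁₀ d + 5 = 14.22 − 5·0.9136 + 5 = 14.652
ΔM = M_P − M_Q = 13.487 − (14.652) = -1.165; smaller M is more luminous → Star P.
L ratio = 10^(0.4 |ΔM|) = 10^0.466 = 2.923

Star P is more luminous, by a factor of 2.92.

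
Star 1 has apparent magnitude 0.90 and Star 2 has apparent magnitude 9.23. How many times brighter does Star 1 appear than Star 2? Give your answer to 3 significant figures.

Δm = 0.90 − (9.23) = -8.33
Flux ratio = 10^(−0.4 Δm) = 10^(−0.4 × -8.33) = 10^3.332 = 2148

2150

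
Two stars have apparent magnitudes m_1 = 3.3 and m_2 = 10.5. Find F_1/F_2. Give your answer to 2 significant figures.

F_1/F_2 ≈ 760

Δm = 3.3 − (10.5) = -7.2
Flux ratio = 10^(−0.4 Δm) = 10^(−0.4 × -7.2) = 10^2.880 = 758.6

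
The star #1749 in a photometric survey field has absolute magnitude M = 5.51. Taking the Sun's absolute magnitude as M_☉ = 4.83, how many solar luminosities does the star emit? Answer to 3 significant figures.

L/L_☉ ≈ 0.535

M − M_☉ = 5.51 − 4.83 = 0.680
L/L_☉ = 10^(−0.4 (M − M_☉)) = 10^-0.272 = 0.5346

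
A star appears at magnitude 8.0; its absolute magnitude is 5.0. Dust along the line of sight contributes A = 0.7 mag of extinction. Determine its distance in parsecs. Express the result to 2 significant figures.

d ≈ 29 pc

m − M = 5 log₁₀(d/10 pc) + A  ⇒  8.0 − (5.0) − 0.7 = 5 log₁₀(d/10)
2.300 = 5 log₁₀(d/10)
log₁₀ d = (m − M − A)/5 + 1 = 1.4600
d = 10^1.4600 = 28.84 pc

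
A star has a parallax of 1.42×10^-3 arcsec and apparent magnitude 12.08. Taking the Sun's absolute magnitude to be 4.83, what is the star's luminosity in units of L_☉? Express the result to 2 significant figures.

d = 1/p = 1/1.42×10^-3″ = 704.2 pc
M = m − 5 log₁₀ d + 5 = 12.08 − 5·2.8477 + 5 = 2.841
M − M_☉ = 2.841 − 4.83 = -1.989
L/L_☉ = 10^(−0.4 × -1.989) = 6.243

L/L_☉ ≈ 6.2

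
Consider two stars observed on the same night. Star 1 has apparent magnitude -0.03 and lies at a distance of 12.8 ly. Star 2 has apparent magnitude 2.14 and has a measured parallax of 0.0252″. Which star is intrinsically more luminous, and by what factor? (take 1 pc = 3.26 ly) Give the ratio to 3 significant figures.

Star 1: d = 12.8 ly / 3.26 = 3.926 pc
Star 1: M = m − 5 log₁₀ d + 5 = -0.03 − 5·0.5940 + 5 = 2.000
Star 2: d = 1/p = 1/0.0252″ = 39.68 pc
Star 2: M = m − 5 log₁₀ d + 5 = 2.14 − 5·1.5986 + 5 = -0.853
ΔM = M_1 − M_2 = 2.000 − (-0.853) = 2.853; smaller M is more luminous → Star 2.
L ratio = 10^(0.4 |ΔM|) = 10^1.141 = 13.84

Star 2 is more luminous, by a factor of 13.8.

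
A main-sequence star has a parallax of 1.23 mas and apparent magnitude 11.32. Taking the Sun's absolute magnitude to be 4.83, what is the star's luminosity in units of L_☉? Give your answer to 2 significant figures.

L/L_☉ ≈ 17

d = 1/p = 1000/1.23 mas = 813.0 pc
M = m − 5 log₁₀ d + 5 = 11.32 − 5·2.9101 + 5 = 1.770
M − M_☉ = 1.770 − 4.83 = -3.060
L/L_☉ = 10^(−0.4 × -3.060) = 16.76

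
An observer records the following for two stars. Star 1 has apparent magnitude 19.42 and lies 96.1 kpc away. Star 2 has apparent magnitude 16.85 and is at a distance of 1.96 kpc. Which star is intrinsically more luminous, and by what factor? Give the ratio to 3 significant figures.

Star 1: d = 96.1 kpc = 96100 pc
Star 1: M = m − 5 log₁₀ d + 5 = 19.42 − 5·4.9827 + 5 = -0.494
Star 2: d = 1.96 kpc = 1960 pc
Star 2: M = m − 5 log₁₀ d + 5 = 16.85 − 5·3.2923 + 5 = 5.389
ΔM = M_1 − M_2 = -0.494 − (5.389) = -5.882; smaller M is more luminous → Star 1.
L ratio = 10^(0.4 |ΔM|) = 10^2.353 = 225.4

Star 1 is more luminous, by a factor of 225.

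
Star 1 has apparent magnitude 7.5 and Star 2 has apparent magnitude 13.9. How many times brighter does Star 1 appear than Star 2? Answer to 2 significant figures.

Δm = 7.5 − (13.9) = -6.4
Flux ratio = 10^(−0.4 Δm) = 10^(−0.4 × -6.4) = 10^2.560 = 363.1

360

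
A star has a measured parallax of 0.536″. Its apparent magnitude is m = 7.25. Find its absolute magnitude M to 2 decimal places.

d = 1/p = 1/0.536″ = 1.866 pc
5 log₁₀(d/10 pc) = 5 log₁₀(1.866) − 5 = -3.646
M = m − 5 log₁₀(d/10) = 7.25 + 3.646 = 10.896

M ≈ 10.90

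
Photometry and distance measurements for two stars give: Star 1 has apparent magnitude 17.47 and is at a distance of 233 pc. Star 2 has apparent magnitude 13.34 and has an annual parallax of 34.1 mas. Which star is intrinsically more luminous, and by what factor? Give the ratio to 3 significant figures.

Star 1 is more luminous, by a factor of 1.41.

Star 1: M = m − 5 log₁₀ d + 5 = 17.47 − 5·2.3674 + 5 = 10.633
Star 2: p = 34.1 mas = 0.0341″ → d = 1/p = 29.33 pc
Star 2: M = m − 5 log₁₀ d + 5 = 13.34 − 5·1.4672 + 5 = 11.004
ΔM = M_1 − M_2 = 10.633 − (11.004) = -0.371; smaller M is more luminous → Star 1.
L ratio = 10^(0.4 |ΔM|) = 10^0.148 = 1.407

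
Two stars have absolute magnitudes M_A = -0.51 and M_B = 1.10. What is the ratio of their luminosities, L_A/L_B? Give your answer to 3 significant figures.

ΔM = M_A − M_B = -1.61
L_A/L_B = 10^(−0.4 ΔM) = 10^0.644 = 4.406

L_A/L_B ≈ 4.41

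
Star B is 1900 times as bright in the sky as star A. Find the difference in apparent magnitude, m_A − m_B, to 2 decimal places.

Pogson: Δm = −2.5 log₁₀(ratio) = −2.5 log₁₀(1900) = −2.5 × 3.2788 = -8.197
Star B is brighter so has the smaller magnitude: m_A − m_B is positive.

m_A − m_B ≈ 8.20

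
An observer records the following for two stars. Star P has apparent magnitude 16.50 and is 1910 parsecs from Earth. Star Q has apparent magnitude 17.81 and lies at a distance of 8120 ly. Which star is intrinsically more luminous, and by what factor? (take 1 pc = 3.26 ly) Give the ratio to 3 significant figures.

Star P is more luminous, by a factor of 1.97.

Star P: M = m − 5 log₁₀ d + 5 = 16.50 − 5·3.2810 + 5 = 5.095
Star Q: d = 8120 ly / 3.26 = 2491 pc
Star Q: M = m − 5 log₁₀ d + 5 = 17.81 − 5·3.3963 + 5 = 5.828
ΔM = M_P − M_Q = 5.095 − (5.828) = -0.733; smaller M is more luminous → Star P.
L ratio = 10^(0.4 |ΔM|) = 10^0.293 = 1.965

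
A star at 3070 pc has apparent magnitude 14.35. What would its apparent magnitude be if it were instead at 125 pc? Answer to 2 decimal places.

m ≈ 7.40

Flux ∝ 1/d², so Δm = 5 log₁₀(d₂/d₁) = 5 log₁₀(125/3070) = -6.951
m₂ = m₁ + Δm = 14.35 + (-6.951) = 7.399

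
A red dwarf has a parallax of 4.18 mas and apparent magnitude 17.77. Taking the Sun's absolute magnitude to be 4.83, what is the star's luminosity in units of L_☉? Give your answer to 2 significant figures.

L/L_☉ ≈ 3.8×10^-3

d = 1/p = 1000/4.18 mas = 239.2 pc
M = m − 5 log₁₀ d + 5 = 17.77 − 5·2.3788 + 5 = 10.876
M − M_☉ = 10.876 − 4.83 = 6.046
L/L_☉ = 10^(−0.4 × 6.046) = 3.816×10^-3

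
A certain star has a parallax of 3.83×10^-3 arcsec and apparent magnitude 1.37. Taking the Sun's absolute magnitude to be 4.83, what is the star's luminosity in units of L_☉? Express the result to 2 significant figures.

d = 1/p = 1/3.83×10^-3″ = 261.1 pc
M = m − 5 log₁₀ d + 5 = 1.37 − 5·2.4168 + 5 = -5.714
M − M_☉ = -5.714 − 4.83 = -10.544
L/L_☉ = 10^(−0.4 × -10.544) = 16500

L/L_☉ ≈ 17000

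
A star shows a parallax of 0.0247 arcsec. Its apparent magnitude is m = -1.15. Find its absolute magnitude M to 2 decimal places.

M ≈ -4.19

d = 1/p = 1/0.0247″ = 40.49 pc
5 log₁₀(d/10 pc) = 5 log₁₀(40.49) − 5 = 3.037
M = m − 5 log₁₀(d/10) = -1.15 − 3.037 = -4.187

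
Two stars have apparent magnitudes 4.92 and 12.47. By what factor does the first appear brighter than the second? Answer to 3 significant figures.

1050

Magnitude difference = -7.55
Flux ratio = 10^(−0.4 Δm) = 10^(−0.4 × -7.55) = 10^3.020 = 1047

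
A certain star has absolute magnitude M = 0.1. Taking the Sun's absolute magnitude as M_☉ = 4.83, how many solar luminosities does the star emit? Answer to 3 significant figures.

M − M_☉ = 0.1 − 4.83 = -4.730
L/L_☉ = 10^(−0.4 (M − M_☉)) = 10^1.892 = 77.98

L/L_☉ ≈ 78.0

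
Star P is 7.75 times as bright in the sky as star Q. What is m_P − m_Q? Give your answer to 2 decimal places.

Pogson: Δm = −2.5 log₁₀(ratio) = −2.5 log₁₀(7.75) = −2.5 × 0.8893 = -2.223
Star P is brighter, so it has the smaller magnitude: the difference is negative.

m_P − m_Q ≈ -2.22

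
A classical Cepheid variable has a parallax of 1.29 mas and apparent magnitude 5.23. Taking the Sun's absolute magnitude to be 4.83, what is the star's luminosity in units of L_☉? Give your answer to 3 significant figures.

L/L_☉ ≈ 4160

d = 1/p = 1000/1.29 mas = 775.2 pc
M = m − 5 log₁₀ d + 5 = 5.23 − 5·2.8894 + 5 = -4.217
M − M_☉ = -4.217 − 4.83 = -9.047
L/L_☉ = 10^(−0.4 × -9.047) = 4157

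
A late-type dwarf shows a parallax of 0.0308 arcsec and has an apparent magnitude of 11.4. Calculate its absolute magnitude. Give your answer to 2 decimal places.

M ≈ 8.84

d = 1/p = 1/0.0308″ = 32.47 pc
5 log₁₀(d/10 pc) = 5 log₁₀(32.47) − 5 = 2.557
M = m − 5 log₁₀(d/10) = 11.4 − 2.557 = 8.843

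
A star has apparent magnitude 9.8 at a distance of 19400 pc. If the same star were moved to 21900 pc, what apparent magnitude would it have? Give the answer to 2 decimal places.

m ≈ 10.06

Flux ∝ 1/d², so Δm = 5 log₁₀(d₂/d₁) = 5 log₁₀(21900/19400) = 0.263
m₂ = m₁ + Δm = 9.8 + (0.263) = 10.063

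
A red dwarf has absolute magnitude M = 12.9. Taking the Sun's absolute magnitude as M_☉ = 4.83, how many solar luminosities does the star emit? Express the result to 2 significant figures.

L/L_☉ ≈ 5.9×10^-4

M − M_☉ = 12.9 − 4.83 = 8.070
L/L_☉ = 10^(−0.4 (M − M_☉)) = 10^-3.228 = 5.916×10^-4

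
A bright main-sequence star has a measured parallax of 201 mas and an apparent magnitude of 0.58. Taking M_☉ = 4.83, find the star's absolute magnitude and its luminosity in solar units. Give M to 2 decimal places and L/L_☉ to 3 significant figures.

d = 1/p = 1000/201 mas = 4.975 pc
M = m − 5 log₁₀ d + 5 = 0.58 − 5·0.6968 + 5 = 2.096
M − M_☉ = 2.096 − 4.83 = -2.734
L/L_☉ = 10^(−0.4 × -2.734) = 12.41

M ≈ 2.10; L/L_☉ ≈ 12.4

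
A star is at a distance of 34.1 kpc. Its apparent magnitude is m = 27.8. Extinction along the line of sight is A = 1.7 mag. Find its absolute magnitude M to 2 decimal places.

d = 34.1 kpc = 34100 pc
5 log₁₀(d/10 pc) = 5 log₁₀(34100) − 5 = 17.664
M = m − 5 log₁₀(d/10) − A = 27.8 − 17.664 − 1.7 = 8.436

M ≈ 8.44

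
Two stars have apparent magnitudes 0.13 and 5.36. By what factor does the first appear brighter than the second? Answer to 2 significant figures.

120

Magnitude difference = -5.23
Flux ratio = 10^(−0.4 Δm) = 10^(−0.4 × -5.23) = 10^2.092 = 123.6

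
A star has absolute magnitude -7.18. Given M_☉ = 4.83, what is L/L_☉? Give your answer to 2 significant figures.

M − M_☉ = -7.18 − 4.83 = -12.010
L/L_☉ = 10^(−0.4 (M − M_☉)) = 10^4.804 = 63680

L/L_☉ ≈ 64000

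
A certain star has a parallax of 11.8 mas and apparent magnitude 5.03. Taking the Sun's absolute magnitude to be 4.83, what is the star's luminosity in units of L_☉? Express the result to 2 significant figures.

L/L_☉ ≈ 60

d = 1/p = 1000/11.8 mas = 84.75 pc
M = m − 5 log₁₀ d + 5 = 5.03 − 5·1.9281 + 5 = 0.389
M − M_☉ = 0.389 − 4.83 = -4.441
L/L_☉ = 10^(−0.4 × -4.441) = 59.74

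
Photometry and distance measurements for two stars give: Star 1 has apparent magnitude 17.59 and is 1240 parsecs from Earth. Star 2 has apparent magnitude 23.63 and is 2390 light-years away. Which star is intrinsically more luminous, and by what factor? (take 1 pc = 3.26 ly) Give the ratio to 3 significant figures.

Star 1 is more luminous, by a factor of 746.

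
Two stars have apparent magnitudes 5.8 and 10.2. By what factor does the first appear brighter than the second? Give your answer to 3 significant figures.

Δm = 5.8 − (10.2) = -4.4
Flux ratio = 10^(−0.4 Δm) = 10^(−0.4 × -4.4) = 10^1.760 = 57.54

57.5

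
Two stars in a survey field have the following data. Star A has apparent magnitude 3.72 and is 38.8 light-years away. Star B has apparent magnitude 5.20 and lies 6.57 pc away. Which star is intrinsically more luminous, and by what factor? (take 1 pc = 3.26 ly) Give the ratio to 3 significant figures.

Star A is more luminous, by a factor of 12.8.

Star A: d = 38.8 ly / 3.26 = 11.90 pc
Star A: M = m − 5 log₁₀ d + 5 = 3.72 − 5·1.0756 + 5 = 3.342
Star B: M = m − 5 log₁₀ d + 5 = 5.20 − 5·0.8176 + 5 = 6.112
ΔM = M_A − M_B = 3.342 − (6.112) = -2.770; smaller M is more luminous → Star A.
L ratio = 10^(0.4 |ΔM|) = 10^1.108 = 12.83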